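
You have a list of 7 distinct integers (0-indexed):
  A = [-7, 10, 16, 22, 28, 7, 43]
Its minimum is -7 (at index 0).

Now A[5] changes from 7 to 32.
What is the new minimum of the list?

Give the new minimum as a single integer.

Answer: -7

Derivation:
Old min = -7 (at index 0)
Change: A[5] 7 -> 32
Changed element was NOT the old min.
  New min = min(old_min, new_val) = min(-7, 32) = -7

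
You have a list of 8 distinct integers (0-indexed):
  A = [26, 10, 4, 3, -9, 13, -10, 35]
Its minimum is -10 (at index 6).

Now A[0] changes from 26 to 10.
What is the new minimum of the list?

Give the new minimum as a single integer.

Answer: -10

Derivation:
Old min = -10 (at index 6)
Change: A[0] 26 -> 10
Changed element was NOT the old min.
  New min = min(old_min, new_val) = min(-10, 10) = -10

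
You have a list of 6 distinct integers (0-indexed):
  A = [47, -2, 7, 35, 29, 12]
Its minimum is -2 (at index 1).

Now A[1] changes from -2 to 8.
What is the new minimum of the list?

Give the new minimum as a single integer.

Old min = -2 (at index 1)
Change: A[1] -2 -> 8
Changed element WAS the min. Need to check: is 8 still <= all others?
  Min of remaining elements: 7
  New min = min(8, 7) = 7

Answer: 7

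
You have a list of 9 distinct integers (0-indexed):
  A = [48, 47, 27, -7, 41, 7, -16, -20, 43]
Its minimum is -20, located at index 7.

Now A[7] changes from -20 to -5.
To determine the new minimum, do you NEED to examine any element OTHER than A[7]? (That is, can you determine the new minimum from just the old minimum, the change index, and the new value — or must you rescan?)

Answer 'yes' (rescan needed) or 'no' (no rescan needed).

Answer: yes

Derivation:
Old min = -20 at index 7
Change at index 7: -20 -> -5
Index 7 WAS the min and new value -5 > old min -20. Must rescan other elements to find the new min.
Needs rescan: yes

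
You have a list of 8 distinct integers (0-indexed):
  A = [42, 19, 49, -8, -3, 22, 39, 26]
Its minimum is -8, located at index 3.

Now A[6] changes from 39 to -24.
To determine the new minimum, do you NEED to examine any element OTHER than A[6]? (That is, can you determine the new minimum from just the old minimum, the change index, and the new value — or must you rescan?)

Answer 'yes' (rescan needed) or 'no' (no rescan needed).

Old min = -8 at index 3
Change at index 6: 39 -> -24
Index 6 was NOT the min. New min = min(-8, -24). No rescan of other elements needed.
Needs rescan: no

Answer: no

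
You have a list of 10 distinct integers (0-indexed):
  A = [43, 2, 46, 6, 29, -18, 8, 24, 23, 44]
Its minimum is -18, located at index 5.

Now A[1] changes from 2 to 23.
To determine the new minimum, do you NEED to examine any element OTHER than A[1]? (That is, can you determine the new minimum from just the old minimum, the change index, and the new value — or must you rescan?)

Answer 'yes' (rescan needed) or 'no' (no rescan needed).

Answer: no

Derivation:
Old min = -18 at index 5
Change at index 1: 2 -> 23
Index 1 was NOT the min. New min = min(-18, 23). No rescan of other elements needed.
Needs rescan: no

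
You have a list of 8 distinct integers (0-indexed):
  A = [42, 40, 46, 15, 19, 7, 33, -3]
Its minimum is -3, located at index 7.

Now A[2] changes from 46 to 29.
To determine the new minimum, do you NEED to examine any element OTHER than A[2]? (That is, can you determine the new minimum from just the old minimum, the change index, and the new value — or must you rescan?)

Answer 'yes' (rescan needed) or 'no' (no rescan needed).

Answer: no

Derivation:
Old min = -3 at index 7
Change at index 2: 46 -> 29
Index 2 was NOT the min. New min = min(-3, 29). No rescan of other elements needed.
Needs rescan: no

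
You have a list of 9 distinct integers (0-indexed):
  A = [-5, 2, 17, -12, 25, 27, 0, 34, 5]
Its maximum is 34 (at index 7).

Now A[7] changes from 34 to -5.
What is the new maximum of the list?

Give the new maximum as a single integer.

Old max = 34 (at index 7)
Change: A[7] 34 -> -5
Changed element WAS the max -> may need rescan.
  Max of remaining elements: 27
  New max = max(-5, 27) = 27

Answer: 27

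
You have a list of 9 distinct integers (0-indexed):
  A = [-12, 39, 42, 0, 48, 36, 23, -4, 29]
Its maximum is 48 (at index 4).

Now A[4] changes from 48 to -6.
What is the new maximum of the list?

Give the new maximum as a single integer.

Old max = 48 (at index 4)
Change: A[4] 48 -> -6
Changed element WAS the max -> may need rescan.
  Max of remaining elements: 42
  New max = max(-6, 42) = 42

Answer: 42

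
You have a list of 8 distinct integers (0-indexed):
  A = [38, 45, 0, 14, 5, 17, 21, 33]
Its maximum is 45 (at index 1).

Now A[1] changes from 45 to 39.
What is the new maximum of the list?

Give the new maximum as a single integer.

Old max = 45 (at index 1)
Change: A[1] 45 -> 39
Changed element WAS the max -> may need rescan.
  Max of remaining elements: 38
  New max = max(39, 38) = 39

Answer: 39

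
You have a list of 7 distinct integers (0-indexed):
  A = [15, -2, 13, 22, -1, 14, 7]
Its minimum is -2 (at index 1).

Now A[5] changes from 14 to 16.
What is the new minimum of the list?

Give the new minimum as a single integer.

Answer: -2

Derivation:
Old min = -2 (at index 1)
Change: A[5] 14 -> 16
Changed element was NOT the old min.
  New min = min(old_min, new_val) = min(-2, 16) = -2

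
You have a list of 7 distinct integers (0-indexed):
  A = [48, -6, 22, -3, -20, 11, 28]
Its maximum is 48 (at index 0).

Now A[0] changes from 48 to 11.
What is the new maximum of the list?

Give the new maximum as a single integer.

Old max = 48 (at index 0)
Change: A[0] 48 -> 11
Changed element WAS the max -> may need rescan.
  Max of remaining elements: 28
  New max = max(11, 28) = 28

Answer: 28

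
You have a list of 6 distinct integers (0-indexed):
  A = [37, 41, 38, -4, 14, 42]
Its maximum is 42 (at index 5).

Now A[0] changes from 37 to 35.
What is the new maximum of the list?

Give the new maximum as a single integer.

Answer: 42

Derivation:
Old max = 42 (at index 5)
Change: A[0] 37 -> 35
Changed element was NOT the old max.
  New max = max(old_max, new_val) = max(42, 35) = 42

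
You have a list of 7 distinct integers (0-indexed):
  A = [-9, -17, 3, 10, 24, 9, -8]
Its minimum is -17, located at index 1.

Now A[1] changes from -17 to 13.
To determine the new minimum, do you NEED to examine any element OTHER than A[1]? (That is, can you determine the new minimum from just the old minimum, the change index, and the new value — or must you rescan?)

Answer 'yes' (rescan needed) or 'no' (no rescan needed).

Answer: yes

Derivation:
Old min = -17 at index 1
Change at index 1: -17 -> 13
Index 1 WAS the min and new value 13 > old min -17. Must rescan other elements to find the new min.
Needs rescan: yes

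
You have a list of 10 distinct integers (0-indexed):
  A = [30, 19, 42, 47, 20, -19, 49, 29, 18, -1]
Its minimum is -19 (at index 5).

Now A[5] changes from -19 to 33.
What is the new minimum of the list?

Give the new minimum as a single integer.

Old min = -19 (at index 5)
Change: A[5] -19 -> 33
Changed element WAS the min. Need to check: is 33 still <= all others?
  Min of remaining elements: -1
  New min = min(33, -1) = -1

Answer: -1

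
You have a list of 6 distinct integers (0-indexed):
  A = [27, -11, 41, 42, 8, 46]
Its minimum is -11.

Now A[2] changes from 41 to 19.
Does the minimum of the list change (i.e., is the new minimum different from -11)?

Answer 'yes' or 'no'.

Old min = -11
Change: A[2] 41 -> 19
Changed element was NOT the min; min changes only if 19 < -11.
New min = -11; changed? no

Answer: no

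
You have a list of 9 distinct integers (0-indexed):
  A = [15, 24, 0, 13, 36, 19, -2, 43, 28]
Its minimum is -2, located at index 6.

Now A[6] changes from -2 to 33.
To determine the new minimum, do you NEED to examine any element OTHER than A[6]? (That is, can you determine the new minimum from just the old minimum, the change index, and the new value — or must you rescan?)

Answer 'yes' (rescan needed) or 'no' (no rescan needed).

Answer: yes

Derivation:
Old min = -2 at index 6
Change at index 6: -2 -> 33
Index 6 WAS the min and new value 33 > old min -2. Must rescan other elements to find the new min.
Needs rescan: yes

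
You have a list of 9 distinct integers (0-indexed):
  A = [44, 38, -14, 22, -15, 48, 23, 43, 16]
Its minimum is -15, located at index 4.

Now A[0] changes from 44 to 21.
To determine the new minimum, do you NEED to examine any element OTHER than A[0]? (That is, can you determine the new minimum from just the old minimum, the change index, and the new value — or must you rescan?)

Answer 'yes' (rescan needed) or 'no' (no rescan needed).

Old min = -15 at index 4
Change at index 0: 44 -> 21
Index 0 was NOT the min. New min = min(-15, 21). No rescan of other elements needed.
Needs rescan: no

Answer: no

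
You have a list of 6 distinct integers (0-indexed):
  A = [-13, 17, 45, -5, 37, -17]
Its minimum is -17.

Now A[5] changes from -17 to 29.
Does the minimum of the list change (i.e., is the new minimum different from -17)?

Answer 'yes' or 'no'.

Answer: yes

Derivation:
Old min = -17
Change: A[5] -17 -> 29
Changed element was the min; new min must be rechecked.
New min = -13; changed? yes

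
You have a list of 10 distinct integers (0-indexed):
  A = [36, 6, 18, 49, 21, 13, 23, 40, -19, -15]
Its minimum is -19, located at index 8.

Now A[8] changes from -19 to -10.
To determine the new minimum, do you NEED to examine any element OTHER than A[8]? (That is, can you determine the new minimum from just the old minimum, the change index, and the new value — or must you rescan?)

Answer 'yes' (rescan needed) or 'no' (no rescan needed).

Old min = -19 at index 8
Change at index 8: -19 -> -10
Index 8 WAS the min and new value -10 > old min -19. Must rescan other elements to find the new min.
Needs rescan: yes

Answer: yes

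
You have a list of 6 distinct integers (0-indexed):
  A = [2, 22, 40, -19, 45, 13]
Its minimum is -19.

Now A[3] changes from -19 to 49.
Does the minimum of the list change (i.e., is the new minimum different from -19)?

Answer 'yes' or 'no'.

Old min = -19
Change: A[3] -19 -> 49
Changed element was the min; new min must be rechecked.
New min = 2; changed? yes

Answer: yes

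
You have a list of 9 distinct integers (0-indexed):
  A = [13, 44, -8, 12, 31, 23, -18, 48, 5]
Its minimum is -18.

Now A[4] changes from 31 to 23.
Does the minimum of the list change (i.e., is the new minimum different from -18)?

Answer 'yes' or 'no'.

Answer: no

Derivation:
Old min = -18
Change: A[4] 31 -> 23
Changed element was NOT the min; min changes only if 23 < -18.
New min = -18; changed? no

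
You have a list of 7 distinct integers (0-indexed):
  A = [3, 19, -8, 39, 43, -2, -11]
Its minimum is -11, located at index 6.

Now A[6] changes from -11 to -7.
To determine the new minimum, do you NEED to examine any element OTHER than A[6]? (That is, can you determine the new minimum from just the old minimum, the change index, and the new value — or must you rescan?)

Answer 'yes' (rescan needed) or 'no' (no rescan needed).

Answer: yes

Derivation:
Old min = -11 at index 6
Change at index 6: -11 -> -7
Index 6 WAS the min and new value -7 > old min -11. Must rescan other elements to find the new min.
Needs rescan: yes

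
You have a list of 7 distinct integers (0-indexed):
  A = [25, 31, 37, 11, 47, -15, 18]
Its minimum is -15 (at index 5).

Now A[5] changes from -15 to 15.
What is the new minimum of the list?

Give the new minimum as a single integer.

Answer: 11

Derivation:
Old min = -15 (at index 5)
Change: A[5] -15 -> 15
Changed element WAS the min. Need to check: is 15 still <= all others?
  Min of remaining elements: 11
  New min = min(15, 11) = 11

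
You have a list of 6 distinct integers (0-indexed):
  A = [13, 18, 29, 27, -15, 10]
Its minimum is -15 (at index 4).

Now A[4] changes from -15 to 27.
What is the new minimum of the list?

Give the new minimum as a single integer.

Answer: 10

Derivation:
Old min = -15 (at index 4)
Change: A[4] -15 -> 27
Changed element WAS the min. Need to check: is 27 still <= all others?
  Min of remaining elements: 10
  New min = min(27, 10) = 10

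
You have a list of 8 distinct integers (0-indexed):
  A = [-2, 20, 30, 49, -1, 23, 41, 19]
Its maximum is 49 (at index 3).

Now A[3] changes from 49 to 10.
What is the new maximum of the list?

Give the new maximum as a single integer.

Old max = 49 (at index 3)
Change: A[3] 49 -> 10
Changed element WAS the max -> may need rescan.
  Max of remaining elements: 41
  New max = max(10, 41) = 41

Answer: 41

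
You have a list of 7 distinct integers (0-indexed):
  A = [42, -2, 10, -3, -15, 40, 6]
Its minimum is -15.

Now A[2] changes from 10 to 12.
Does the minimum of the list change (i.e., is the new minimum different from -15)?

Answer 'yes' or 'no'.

Answer: no

Derivation:
Old min = -15
Change: A[2] 10 -> 12
Changed element was NOT the min; min changes only if 12 < -15.
New min = -15; changed? no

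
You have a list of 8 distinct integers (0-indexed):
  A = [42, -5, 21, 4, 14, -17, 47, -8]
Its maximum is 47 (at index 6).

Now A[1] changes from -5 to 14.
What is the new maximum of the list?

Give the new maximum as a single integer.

Answer: 47

Derivation:
Old max = 47 (at index 6)
Change: A[1] -5 -> 14
Changed element was NOT the old max.
  New max = max(old_max, new_val) = max(47, 14) = 47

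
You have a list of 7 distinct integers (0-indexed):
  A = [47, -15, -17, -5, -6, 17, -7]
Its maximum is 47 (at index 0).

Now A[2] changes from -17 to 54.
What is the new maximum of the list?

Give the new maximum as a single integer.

Old max = 47 (at index 0)
Change: A[2] -17 -> 54
Changed element was NOT the old max.
  New max = max(old_max, new_val) = max(47, 54) = 54

Answer: 54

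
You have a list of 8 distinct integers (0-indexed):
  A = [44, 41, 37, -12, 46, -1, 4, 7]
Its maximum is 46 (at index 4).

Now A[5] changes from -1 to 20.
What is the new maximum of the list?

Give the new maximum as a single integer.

Answer: 46

Derivation:
Old max = 46 (at index 4)
Change: A[5] -1 -> 20
Changed element was NOT the old max.
  New max = max(old_max, new_val) = max(46, 20) = 46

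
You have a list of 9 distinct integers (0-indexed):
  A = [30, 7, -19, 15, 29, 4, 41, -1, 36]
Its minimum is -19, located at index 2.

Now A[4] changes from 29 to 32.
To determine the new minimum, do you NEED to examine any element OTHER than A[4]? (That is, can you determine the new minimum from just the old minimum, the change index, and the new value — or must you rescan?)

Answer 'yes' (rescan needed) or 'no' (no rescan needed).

Old min = -19 at index 2
Change at index 4: 29 -> 32
Index 4 was NOT the min. New min = min(-19, 32). No rescan of other elements needed.
Needs rescan: no

Answer: no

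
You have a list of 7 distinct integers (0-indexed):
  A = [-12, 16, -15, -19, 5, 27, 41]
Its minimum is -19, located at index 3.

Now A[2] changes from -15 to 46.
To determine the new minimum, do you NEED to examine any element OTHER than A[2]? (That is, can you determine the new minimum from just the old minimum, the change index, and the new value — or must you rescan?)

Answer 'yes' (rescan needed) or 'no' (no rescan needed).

Old min = -19 at index 3
Change at index 2: -15 -> 46
Index 2 was NOT the min. New min = min(-19, 46). No rescan of other elements needed.
Needs rescan: no

Answer: no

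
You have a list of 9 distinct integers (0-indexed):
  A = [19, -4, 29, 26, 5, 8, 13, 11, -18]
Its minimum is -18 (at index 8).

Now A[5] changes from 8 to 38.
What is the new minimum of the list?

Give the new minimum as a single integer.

Answer: -18

Derivation:
Old min = -18 (at index 8)
Change: A[5] 8 -> 38
Changed element was NOT the old min.
  New min = min(old_min, new_val) = min(-18, 38) = -18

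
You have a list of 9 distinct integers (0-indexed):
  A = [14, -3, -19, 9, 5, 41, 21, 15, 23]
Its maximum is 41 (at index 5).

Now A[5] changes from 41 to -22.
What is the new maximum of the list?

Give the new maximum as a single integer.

Old max = 41 (at index 5)
Change: A[5] 41 -> -22
Changed element WAS the max -> may need rescan.
  Max of remaining elements: 23
  New max = max(-22, 23) = 23

Answer: 23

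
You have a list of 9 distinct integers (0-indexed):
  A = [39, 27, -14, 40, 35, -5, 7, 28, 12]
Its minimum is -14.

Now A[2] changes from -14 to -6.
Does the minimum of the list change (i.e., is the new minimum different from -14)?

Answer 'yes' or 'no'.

Old min = -14
Change: A[2] -14 -> -6
Changed element was the min; new min must be rechecked.
New min = -6; changed? yes

Answer: yes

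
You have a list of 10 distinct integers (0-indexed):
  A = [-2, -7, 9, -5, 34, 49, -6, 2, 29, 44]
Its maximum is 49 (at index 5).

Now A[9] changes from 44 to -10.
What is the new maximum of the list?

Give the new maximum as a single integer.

Answer: 49

Derivation:
Old max = 49 (at index 5)
Change: A[9] 44 -> -10
Changed element was NOT the old max.
  New max = max(old_max, new_val) = max(49, -10) = 49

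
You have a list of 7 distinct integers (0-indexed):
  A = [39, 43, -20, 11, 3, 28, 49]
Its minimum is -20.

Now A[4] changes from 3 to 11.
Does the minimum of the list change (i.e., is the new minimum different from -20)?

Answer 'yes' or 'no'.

Old min = -20
Change: A[4] 3 -> 11
Changed element was NOT the min; min changes only if 11 < -20.
New min = -20; changed? no

Answer: no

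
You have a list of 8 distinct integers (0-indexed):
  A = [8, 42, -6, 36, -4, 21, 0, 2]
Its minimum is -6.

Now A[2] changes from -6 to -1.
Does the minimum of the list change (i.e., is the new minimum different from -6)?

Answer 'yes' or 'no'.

Answer: yes

Derivation:
Old min = -6
Change: A[2] -6 -> -1
Changed element was the min; new min must be rechecked.
New min = -4; changed? yes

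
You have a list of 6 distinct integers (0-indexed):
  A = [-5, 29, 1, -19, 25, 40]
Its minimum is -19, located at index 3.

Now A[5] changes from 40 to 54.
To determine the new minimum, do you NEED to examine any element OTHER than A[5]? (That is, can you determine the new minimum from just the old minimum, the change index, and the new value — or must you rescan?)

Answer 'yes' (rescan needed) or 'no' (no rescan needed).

Old min = -19 at index 3
Change at index 5: 40 -> 54
Index 5 was NOT the min. New min = min(-19, 54). No rescan of other elements needed.
Needs rescan: no

Answer: no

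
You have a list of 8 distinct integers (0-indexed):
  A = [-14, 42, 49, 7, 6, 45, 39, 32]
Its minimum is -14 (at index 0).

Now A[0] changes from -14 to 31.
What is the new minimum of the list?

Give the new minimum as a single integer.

Answer: 6

Derivation:
Old min = -14 (at index 0)
Change: A[0] -14 -> 31
Changed element WAS the min. Need to check: is 31 still <= all others?
  Min of remaining elements: 6
  New min = min(31, 6) = 6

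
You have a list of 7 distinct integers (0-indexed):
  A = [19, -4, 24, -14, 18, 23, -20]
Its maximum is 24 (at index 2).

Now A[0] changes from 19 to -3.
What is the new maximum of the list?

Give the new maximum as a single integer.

Old max = 24 (at index 2)
Change: A[0] 19 -> -3
Changed element was NOT the old max.
  New max = max(old_max, new_val) = max(24, -3) = 24

Answer: 24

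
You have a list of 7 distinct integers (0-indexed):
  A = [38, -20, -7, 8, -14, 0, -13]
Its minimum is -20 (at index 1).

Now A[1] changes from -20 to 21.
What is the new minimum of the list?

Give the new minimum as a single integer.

Answer: -14

Derivation:
Old min = -20 (at index 1)
Change: A[1] -20 -> 21
Changed element WAS the min. Need to check: is 21 still <= all others?
  Min of remaining elements: -14
  New min = min(21, -14) = -14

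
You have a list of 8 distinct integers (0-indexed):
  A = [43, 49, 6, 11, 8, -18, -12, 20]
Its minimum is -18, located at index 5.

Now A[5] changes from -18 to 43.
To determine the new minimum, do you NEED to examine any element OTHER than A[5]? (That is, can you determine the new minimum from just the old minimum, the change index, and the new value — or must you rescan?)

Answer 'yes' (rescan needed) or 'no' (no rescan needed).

Old min = -18 at index 5
Change at index 5: -18 -> 43
Index 5 WAS the min and new value 43 > old min -18. Must rescan other elements to find the new min.
Needs rescan: yes

Answer: yes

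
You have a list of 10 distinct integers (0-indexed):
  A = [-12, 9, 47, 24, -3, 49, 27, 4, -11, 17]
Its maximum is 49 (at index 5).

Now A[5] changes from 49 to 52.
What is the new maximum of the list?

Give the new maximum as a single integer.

Answer: 52

Derivation:
Old max = 49 (at index 5)
Change: A[5] 49 -> 52
Changed element WAS the max -> may need rescan.
  Max of remaining elements: 47
  New max = max(52, 47) = 52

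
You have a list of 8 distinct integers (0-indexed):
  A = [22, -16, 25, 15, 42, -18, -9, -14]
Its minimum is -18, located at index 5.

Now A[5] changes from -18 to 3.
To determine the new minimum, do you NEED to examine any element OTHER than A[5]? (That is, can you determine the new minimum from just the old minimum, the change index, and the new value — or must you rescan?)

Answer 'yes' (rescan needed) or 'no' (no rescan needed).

Old min = -18 at index 5
Change at index 5: -18 -> 3
Index 5 WAS the min and new value 3 > old min -18. Must rescan other elements to find the new min.
Needs rescan: yes

Answer: yes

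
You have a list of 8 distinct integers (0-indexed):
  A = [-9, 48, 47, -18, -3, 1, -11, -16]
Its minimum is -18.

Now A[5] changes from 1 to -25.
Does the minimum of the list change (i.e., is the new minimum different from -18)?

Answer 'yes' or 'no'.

Old min = -18
Change: A[5] 1 -> -25
Changed element was NOT the min; min changes only if -25 < -18.
New min = -25; changed? yes

Answer: yes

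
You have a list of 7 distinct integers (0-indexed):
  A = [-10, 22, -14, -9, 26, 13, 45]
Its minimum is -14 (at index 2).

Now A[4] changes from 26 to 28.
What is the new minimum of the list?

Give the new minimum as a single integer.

Answer: -14

Derivation:
Old min = -14 (at index 2)
Change: A[4] 26 -> 28
Changed element was NOT the old min.
  New min = min(old_min, new_val) = min(-14, 28) = -14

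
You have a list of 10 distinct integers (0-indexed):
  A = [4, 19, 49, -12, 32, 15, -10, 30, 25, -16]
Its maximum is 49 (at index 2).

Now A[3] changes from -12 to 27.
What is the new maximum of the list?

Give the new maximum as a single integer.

Old max = 49 (at index 2)
Change: A[3] -12 -> 27
Changed element was NOT the old max.
  New max = max(old_max, new_val) = max(49, 27) = 49

Answer: 49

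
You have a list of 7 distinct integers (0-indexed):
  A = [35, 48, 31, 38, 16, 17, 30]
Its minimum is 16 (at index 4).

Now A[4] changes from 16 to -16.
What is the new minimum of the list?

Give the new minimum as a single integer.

Answer: -16

Derivation:
Old min = 16 (at index 4)
Change: A[4] 16 -> -16
Changed element WAS the min. Need to check: is -16 still <= all others?
  Min of remaining elements: 17
  New min = min(-16, 17) = -16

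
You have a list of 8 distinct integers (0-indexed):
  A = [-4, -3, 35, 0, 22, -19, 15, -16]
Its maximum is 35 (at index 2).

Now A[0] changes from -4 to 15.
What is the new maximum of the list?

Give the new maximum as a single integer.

Answer: 35

Derivation:
Old max = 35 (at index 2)
Change: A[0] -4 -> 15
Changed element was NOT the old max.
  New max = max(old_max, new_val) = max(35, 15) = 35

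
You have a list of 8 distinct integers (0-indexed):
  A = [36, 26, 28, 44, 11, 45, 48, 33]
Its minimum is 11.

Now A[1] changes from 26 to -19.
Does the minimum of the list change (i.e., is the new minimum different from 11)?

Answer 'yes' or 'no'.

Answer: yes

Derivation:
Old min = 11
Change: A[1] 26 -> -19
Changed element was NOT the min; min changes only if -19 < 11.
New min = -19; changed? yes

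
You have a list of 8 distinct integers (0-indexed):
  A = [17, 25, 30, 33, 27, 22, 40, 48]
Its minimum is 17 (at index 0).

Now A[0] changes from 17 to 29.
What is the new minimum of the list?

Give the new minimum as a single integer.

Answer: 22

Derivation:
Old min = 17 (at index 0)
Change: A[0] 17 -> 29
Changed element WAS the min. Need to check: is 29 still <= all others?
  Min of remaining elements: 22
  New min = min(29, 22) = 22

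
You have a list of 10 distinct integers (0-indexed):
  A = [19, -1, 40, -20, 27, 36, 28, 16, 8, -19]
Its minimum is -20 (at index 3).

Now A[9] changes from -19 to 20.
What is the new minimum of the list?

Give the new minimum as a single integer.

Answer: -20

Derivation:
Old min = -20 (at index 3)
Change: A[9] -19 -> 20
Changed element was NOT the old min.
  New min = min(old_min, new_val) = min(-20, 20) = -20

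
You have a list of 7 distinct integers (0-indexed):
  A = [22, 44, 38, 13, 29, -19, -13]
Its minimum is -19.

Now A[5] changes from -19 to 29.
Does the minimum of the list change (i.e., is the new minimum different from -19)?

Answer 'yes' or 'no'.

Answer: yes

Derivation:
Old min = -19
Change: A[5] -19 -> 29
Changed element was the min; new min must be rechecked.
New min = -13; changed? yes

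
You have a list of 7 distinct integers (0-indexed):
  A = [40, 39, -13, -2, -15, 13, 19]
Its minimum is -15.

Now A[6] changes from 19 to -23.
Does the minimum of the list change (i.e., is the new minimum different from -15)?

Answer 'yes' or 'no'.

Old min = -15
Change: A[6] 19 -> -23
Changed element was NOT the min; min changes only if -23 < -15.
New min = -23; changed? yes

Answer: yes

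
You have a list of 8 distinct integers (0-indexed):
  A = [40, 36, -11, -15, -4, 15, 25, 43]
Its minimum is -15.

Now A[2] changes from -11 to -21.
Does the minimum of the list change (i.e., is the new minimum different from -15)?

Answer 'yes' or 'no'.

Answer: yes

Derivation:
Old min = -15
Change: A[2] -11 -> -21
Changed element was NOT the min; min changes only if -21 < -15.
New min = -21; changed? yes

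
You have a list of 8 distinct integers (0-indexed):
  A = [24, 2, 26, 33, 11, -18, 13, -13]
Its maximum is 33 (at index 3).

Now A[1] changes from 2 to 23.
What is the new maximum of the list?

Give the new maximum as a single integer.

Old max = 33 (at index 3)
Change: A[1] 2 -> 23
Changed element was NOT the old max.
  New max = max(old_max, new_val) = max(33, 23) = 33

Answer: 33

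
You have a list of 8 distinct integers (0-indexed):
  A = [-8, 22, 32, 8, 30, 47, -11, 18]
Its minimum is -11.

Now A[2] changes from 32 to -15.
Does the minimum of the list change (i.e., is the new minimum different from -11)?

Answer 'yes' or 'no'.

Old min = -11
Change: A[2] 32 -> -15
Changed element was NOT the min; min changes only if -15 < -11.
New min = -15; changed? yes

Answer: yes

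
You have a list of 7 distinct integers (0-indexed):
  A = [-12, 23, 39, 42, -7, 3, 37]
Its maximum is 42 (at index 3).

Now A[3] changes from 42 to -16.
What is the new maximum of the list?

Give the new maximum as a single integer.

Old max = 42 (at index 3)
Change: A[3] 42 -> -16
Changed element WAS the max -> may need rescan.
  Max of remaining elements: 39
  New max = max(-16, 39) = 39

Answer: 39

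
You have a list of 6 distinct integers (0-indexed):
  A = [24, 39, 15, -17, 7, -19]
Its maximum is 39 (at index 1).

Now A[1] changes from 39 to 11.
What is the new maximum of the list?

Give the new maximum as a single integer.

Old max = 39 (at index 1)
Change: A[1] 39 -> 11
Changed element WAS the max -> may need rescan.
  Max of remaining elements: 24
  New max = max(11, 24) = 24

Answer: 24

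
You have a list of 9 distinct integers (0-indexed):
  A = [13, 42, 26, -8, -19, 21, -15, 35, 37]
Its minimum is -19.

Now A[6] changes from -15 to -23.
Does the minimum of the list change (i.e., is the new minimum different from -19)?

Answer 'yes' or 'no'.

Old min = -19
Change: A[6] -15 -> -23
Changed element was NOT the min; min changes only if -23 < -19.
New min = -23; changed? yes

Answer: yes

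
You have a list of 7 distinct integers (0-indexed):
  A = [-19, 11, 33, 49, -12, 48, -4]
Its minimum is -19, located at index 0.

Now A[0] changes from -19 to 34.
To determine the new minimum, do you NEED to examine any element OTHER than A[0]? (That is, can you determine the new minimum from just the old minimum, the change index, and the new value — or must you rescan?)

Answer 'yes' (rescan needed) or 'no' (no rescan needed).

Answer: yes

Derivation:
Old min = -19 at index 0
Change at index 0: -19 -> 34
Index 0 WAS the min and new value 34 > old min -19. Must rescan other elements to find the new min.
Needs rescan: yes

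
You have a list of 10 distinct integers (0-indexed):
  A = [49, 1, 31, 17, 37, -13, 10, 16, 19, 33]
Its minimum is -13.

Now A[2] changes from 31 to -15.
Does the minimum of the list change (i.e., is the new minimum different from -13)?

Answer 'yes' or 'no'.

Old min = -13
Change: A[2] 31 -> -15
Changed element was NOT the min; min changes only if -15 < -13.
New min = -15; changed? yes

Answer: yes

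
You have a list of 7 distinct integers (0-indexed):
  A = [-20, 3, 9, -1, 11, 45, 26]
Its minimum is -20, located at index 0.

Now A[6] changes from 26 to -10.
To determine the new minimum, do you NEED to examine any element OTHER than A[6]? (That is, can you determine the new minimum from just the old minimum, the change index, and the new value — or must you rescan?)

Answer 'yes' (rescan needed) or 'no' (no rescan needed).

Answer: no

Derivation:
Old min = -20 at index 0
Change at index 6: 26 -> -10
Index 6 was NOT the min. New min = min(-20, -10). No rescan of other elements needed.
Needs rescan: no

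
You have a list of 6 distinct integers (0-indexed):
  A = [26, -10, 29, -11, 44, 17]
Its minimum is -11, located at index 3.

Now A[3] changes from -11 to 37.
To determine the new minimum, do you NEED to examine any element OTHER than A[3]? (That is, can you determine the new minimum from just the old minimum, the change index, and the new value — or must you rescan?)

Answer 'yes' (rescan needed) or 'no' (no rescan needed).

Answer: yes

Derivation:
Old min = -11 at index 3
Change at index 3: -11 -> 37
Index 3 WAS the min and new value 37 > old min -11. Must rescan other elements to find the new min.
Needs rescan: yes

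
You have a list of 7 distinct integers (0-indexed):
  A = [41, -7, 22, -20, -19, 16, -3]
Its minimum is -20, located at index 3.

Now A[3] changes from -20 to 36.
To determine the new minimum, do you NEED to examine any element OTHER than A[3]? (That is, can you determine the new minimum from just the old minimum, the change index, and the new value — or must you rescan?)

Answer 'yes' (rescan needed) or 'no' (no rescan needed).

Old min = -20 at index 3
Change at index 3: -20 -> 36
Index 3 WAS the min and new value 36 > old min -20. Must rescan other elements to find the new min.
Needs rescan: yes

Answer: yes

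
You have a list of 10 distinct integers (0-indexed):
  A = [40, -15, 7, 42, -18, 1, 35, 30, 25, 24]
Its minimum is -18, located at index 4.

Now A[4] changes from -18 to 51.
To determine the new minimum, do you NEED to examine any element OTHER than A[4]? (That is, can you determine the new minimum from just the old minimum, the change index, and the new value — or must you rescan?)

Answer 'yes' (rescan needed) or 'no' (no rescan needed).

Old min = -18 at index 4
Change at index 4: -18 -> 51
Index 4 WAS the min and new value 51 > old min -18. Must rescan other elements to find the new min.
Needs rescan: yes

Answer: yes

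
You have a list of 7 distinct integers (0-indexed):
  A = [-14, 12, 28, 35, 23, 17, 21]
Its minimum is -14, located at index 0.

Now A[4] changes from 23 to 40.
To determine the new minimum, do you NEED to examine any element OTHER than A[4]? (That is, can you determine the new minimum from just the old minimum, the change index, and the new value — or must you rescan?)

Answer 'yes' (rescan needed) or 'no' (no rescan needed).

Answer: no

Derivation:
Old min = -14 at index 0
Change at index 4: 23 -> 40
Index 4 was NOT the min. New min = min(-14, 40). No rescan of other elements needed.
Needs rescan: no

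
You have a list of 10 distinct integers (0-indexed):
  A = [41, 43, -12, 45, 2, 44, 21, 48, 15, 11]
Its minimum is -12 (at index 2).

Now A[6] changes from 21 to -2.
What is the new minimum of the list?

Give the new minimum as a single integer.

Old min = -12 (at index 2)
Change: A[6] 21 -> -2
Changed element was NOT the old min.
  New min = min(old_min, new_val) = min(-12, -2) = -12

Answer: -12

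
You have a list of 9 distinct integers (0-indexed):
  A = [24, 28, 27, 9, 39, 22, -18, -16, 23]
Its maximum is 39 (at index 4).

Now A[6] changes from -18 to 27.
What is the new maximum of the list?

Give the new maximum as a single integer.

Answer: 39

Derivation:
Old max = 39 (at index 4)
Change: A[6] -18 -> 27
Changed element was NOT the old max.
  New max = max(old_max, new_val) = max(39, 27) = 39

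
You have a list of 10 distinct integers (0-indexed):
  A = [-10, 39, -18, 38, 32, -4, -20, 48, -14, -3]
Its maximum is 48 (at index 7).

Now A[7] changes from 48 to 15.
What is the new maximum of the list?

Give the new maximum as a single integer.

Answer: 39

Derivation:
Old max = 48 (at index 7)
Change: A[7] 48 -> 15
Changed element WAS the max -> may need rescan.
  Max of remaining elements: 39
  New max = max(15, 39) = 39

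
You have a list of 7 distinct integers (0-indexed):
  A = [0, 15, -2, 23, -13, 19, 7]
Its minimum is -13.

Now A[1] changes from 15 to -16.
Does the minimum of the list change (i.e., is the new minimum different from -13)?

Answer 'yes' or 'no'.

Answer: yes

Derivation:
Old min = -13
Change: A[1] 15 -> -16
Changed element was NOT the min; min changes only if -16 < -13.
New min = -16; changed? yes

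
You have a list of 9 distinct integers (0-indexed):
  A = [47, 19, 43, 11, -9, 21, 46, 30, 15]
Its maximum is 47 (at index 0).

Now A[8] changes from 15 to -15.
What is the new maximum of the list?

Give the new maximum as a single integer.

Answer: 47

Derivation:
Old max = 47 (at index 0)
Change: A[8] 15 -> -15
Changed element was NOT the old max.
  New max = max(old_max, new_val) = max(47, -15) = 47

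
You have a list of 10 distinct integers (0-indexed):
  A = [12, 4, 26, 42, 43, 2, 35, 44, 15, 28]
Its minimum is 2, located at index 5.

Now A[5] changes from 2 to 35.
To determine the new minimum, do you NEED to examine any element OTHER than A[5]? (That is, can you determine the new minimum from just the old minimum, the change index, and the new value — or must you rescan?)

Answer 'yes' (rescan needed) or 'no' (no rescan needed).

Answer: yes

Derivation:
Old min = 2 at index 5
Change at index 5: 2 -> 35
Index 5 WAS the min and new value 35 > old min 2. Must rescan other elements to find the new min.
Needs rescan: yes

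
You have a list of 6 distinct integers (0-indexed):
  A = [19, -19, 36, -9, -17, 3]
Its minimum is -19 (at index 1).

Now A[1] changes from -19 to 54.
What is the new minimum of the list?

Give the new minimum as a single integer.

Old min = -19 (at index 1)
Change: A[1] -19 -> 54
Changed element WAS the min. Need to check: is 54 still <= all others?
  Min of remaining elements: -17
  New min = min(54, -17) = -17

Answer: -17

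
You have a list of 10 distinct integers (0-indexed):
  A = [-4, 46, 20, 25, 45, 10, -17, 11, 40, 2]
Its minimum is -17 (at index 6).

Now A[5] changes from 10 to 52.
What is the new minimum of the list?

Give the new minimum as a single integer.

Old min = -17 (at index 6)
Change: A[5] 10 -> 52
Changed element was NOT the old min.
  New min = min(old_min, new_val) = min(-17, 52) = -17

Answer: -17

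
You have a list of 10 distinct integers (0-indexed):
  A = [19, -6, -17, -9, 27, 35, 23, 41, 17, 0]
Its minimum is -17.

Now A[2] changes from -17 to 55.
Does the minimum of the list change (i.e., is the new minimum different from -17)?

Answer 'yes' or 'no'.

Answer: yes

Derivation:
Old min = -17
Change: A[2] -17 -> 55
Changed element was the min; new min must be rechecked.
New min = -9; changed? yes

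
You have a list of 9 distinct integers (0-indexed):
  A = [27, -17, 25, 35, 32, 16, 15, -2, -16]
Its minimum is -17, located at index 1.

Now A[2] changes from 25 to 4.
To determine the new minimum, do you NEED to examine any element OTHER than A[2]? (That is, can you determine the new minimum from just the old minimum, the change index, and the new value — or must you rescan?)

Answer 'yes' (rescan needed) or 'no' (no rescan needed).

Answer: no

Derivation:
Old min = -17 at index 1
Change at index 2: 25 -> 4
Index 2 was NOT the min. New min = min(-17, 4). No rescan of other elements needed.
Needs rescan: no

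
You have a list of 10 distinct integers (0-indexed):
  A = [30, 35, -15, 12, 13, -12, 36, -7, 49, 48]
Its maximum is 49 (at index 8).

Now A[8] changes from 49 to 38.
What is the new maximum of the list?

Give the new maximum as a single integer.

Answer: 48

Derivation:
Old max = 49 (at index 8)
Change: A[8] 49 -> 38
Changed element WAS the max -> may need rescan.
  Max of remaining elements: 48
  New max = max(38, 48) = 48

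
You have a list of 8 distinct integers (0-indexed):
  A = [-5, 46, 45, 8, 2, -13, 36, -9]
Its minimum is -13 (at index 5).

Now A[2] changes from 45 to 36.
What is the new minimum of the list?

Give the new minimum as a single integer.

Old min = -13 (at index 5)
Change: A[2] 45 -> 36
Changed element was NOT the old min.
  New min = min(old_min, new_val) = min(-13, 36) = -13

Answer: -13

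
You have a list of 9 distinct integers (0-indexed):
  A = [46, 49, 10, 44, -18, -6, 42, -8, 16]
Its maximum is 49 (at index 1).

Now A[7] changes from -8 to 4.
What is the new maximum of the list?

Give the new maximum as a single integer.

Old max = 49 (at index 1)
Change: A[7] -8 -> 4
Changed element was NOT the old max.
  New max = max(old_max, new_val) = max(49, 4) = 49

Answer: 49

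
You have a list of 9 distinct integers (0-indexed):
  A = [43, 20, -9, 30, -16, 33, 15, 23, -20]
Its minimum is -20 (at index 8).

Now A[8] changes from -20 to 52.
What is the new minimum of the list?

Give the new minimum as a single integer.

Old min = -20 (at index 8)
Change: A[8] -20 -> 52
Changed element WAS the min. Need to check: is 52 still <= all others?
  Min of remaining elements: -16
  New min = min(52, -16) = -16

Answer: -16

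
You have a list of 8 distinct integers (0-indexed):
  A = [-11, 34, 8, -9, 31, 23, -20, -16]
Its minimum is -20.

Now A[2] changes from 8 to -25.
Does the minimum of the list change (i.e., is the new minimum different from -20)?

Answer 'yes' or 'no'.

Old min = -20
Change: A[2] 8 -> -25
Changed element was NOT the min; min changes only if -25 < -20.
New min = -25; changed? yes

Answer: yes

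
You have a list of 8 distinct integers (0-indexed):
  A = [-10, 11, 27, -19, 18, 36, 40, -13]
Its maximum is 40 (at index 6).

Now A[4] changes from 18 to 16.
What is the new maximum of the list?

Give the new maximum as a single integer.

Answer: 40

Derivation:
Old max = 40 (at index 6)
Change: A[4] 18 -> 16
Changed element was NOT the old max.
  New max = max(old_max, new_val) = max(40, 16) = 40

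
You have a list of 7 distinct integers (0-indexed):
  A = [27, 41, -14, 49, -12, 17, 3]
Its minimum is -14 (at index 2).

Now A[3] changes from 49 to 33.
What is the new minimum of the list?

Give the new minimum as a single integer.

Old min = -14 (at index 2)
Change: A[3] 49 -> 33
Changed element was NOT the old min.
  New min = min(old_min, new_val) = min(-14, 33) = -14

Answer: -14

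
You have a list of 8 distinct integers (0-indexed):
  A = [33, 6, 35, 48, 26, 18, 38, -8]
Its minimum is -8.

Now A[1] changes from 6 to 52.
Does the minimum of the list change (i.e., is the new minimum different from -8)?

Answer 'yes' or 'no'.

Answer: no

Derivation:
Old min = -8
Change: A[1] 6 -> 52
Changed element was NOT the min; min changes only if 52 < -8.
New min = -8; changed? no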